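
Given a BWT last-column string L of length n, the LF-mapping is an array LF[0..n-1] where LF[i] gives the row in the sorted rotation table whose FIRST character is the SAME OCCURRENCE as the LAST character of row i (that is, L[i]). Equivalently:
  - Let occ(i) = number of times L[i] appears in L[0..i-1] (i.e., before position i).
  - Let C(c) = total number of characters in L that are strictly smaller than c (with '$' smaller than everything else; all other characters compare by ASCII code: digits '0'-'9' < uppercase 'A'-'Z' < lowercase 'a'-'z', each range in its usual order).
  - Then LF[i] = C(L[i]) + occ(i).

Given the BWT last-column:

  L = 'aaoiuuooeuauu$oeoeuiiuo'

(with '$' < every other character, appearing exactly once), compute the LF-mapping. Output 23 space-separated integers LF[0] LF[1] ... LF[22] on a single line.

Answer: 1 2 10 7 16 17 11 12 4 18 3 19 20 0 13 5 14 6 21 8 9 22 15

Derivation:
Char counts: '$':1, 'a':3, 'e':3, 'i':3, 'o':6, 'u':7
C (first-col start): C('$')=0, C('a')=1, C('e')=4, C('i')=7, C('o')=10, C('u')=16
L[0]='a': occ=0, LF[0]=C('a')+0=1+0=1
L[1]='a': occ=1, LF[1]=C('a')+1=1+1=2
L[2]='o': occ=0, LF[2]=C('o')+0=10+0=10
L[3]='i': occ=0, LF[3]=C('i')+0=7+0=7
L[4]='u': occ=0, LF[4]=C('u')+0=16+0=16
L[5]='u': occ=1, LF[5]=C('u')+1=16+1=17
L[6]='o': occ=1, LF[6]=C('o')+1=10+1=11
L[7]='o': occ=2, LF[7]=C('o')+2=10+2=12
L[8]='e': occ=0, LF[8]=C('e')+0=4+0=4
L[9]='u': occ=2, LF[9]=C('u')+2=16+2=18
L[10]='a': occ=2, LF[10]=C('a')+2=1+2=3
L[11]='u': occ=3, LF[11]=C('u')+3=16+3=19
L[12]='u': occ=4, LF[12]=C('u')+4=16+4=20
L[13]='$': occ=0, LF[13]=C('$')+0=0+0=0
L[14]='o': occ=3, LF[14]=C('o')+3=10+3=13
L[15]='e': occ=1, LF[15]=C('e')+1=4+1=5
L[16]='o': occ=4, LF[16]=C('o')+4=10+4=14
L[17]='e': occ=2, LF[17]=C('e')+2=4+2=6
L[18]='u': occ=5, LF[18]=C('u')+5=16+5=21
L[19]='i': occ=1, LF[19]=C('i')+1=7+1=8
L[20]='i': occ=2, LF[20]=C('i')+2=7+2=9
L[21]='u': occ=6, LF[21]=C('u')+6=16+6=22
L[22]='o': occ=5, LF[22]=C('o')+5=10+5=15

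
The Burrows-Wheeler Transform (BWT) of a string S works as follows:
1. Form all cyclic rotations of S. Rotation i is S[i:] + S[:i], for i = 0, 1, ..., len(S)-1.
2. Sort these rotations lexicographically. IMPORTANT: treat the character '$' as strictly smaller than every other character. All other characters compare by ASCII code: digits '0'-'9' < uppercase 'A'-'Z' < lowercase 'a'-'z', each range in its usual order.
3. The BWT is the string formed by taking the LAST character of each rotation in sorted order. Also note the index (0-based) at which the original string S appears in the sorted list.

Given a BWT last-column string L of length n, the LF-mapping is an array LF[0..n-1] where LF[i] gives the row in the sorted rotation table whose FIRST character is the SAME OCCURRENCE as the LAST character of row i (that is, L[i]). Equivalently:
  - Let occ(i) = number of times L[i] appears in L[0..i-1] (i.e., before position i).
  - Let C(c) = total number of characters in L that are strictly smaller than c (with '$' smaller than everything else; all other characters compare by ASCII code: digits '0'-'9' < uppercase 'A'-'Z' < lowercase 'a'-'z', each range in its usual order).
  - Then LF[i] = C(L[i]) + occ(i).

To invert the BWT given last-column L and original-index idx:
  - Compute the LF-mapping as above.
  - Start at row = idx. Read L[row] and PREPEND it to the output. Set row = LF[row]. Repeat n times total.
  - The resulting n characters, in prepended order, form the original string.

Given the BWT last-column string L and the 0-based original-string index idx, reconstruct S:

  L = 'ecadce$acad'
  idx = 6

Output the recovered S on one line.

LF mapping: 9 4 1 7 5 10 0 2 6 3 8
Walk LF starting at row 6, prepending L[row]:
  step 1: row=6, L[6]='$', prepend. Next row=LF[6]=0
  step 2: row=0, L[0]='e', prepend. Next row=LF[0]=9
  step 3: row=9, L[9]='a', prepend. Next row=LF[9]=3
  step 4: row=3, L[3]='d', prepend. Next row=LF[3]=7
  step 5: row=7, L[7]='a', prepend. Next row=LF[7]=2
  step 6: row=2, L[2]='a', prepend. Next row=LF[2]=1
  step 7: row=1, L[1]='c', prepend. Next row=LF[1]=4
  step 8: row=4, L[4]='c', prepend. Next row=LF[4]=5
  step 9: row=5, L[5]='e', prepend. Next row=LF[5]=10
  step 10: row=10, L[10]='d', prepend. Next row=LF[10]=8
  step 11: row=8, L[8]='c', prepend. Next row=LF[8]=6
Reversed output: cdeccaadae$

Answer: cdeccaadae$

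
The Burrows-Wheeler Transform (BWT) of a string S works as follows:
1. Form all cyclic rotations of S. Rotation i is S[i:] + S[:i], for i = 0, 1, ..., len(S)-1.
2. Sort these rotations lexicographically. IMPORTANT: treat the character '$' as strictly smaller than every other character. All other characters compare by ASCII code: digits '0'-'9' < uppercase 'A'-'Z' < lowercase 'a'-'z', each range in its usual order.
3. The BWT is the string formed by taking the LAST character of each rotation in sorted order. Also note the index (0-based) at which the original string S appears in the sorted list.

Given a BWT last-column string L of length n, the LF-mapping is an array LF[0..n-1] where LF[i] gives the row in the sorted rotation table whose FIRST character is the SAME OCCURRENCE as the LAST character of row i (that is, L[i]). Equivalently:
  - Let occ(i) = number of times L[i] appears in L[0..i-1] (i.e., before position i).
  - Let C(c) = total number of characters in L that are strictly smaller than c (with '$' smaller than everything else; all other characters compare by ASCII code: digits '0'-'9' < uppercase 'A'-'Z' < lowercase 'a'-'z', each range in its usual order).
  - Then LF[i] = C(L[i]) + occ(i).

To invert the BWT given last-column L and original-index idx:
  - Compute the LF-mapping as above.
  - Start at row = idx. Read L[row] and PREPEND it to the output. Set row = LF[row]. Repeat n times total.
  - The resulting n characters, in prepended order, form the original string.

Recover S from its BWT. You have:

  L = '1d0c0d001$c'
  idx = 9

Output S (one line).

LF mapping: 5 9 1 7 2 10 3 4 6 0 8
Walk LF starting at row 9, prepending L[row]:
  step 1: row=9, L[9]='$', prepend. Next row=LF[9]=0
  step 2: row=0, L[0]='1', prepend. Next row=LF[0]=5
  step 3: row=5, L[5]='d', prepend. Next row=LF[5]=10
  step 4: row=10, L[10]='c', prepend. Next row=LF[10]=8
  step 5: row=8, L[8]='1', prepend. Next row=LF[8]=6
  step 6: row=6, L[6]='0', prepend. Next row=LF[6]=3
  step 7: row=3, L[3]='c', prepend. Next row=LF[3]=7
  step 8: row=7, L[7]='0', prepend. Next row=LF[7]=4
  step 9: row=4, L[4]='0', prepend. Next row=LF[4]=2
  step 10: row=2, L[2]='0', prepend. Next row=LF[2]=1
  step 11: row=1, L[1]='d', prepend. Next row=LF[1]=9
Reversed output: d000c01cd1$

Answer: d000c01cd1$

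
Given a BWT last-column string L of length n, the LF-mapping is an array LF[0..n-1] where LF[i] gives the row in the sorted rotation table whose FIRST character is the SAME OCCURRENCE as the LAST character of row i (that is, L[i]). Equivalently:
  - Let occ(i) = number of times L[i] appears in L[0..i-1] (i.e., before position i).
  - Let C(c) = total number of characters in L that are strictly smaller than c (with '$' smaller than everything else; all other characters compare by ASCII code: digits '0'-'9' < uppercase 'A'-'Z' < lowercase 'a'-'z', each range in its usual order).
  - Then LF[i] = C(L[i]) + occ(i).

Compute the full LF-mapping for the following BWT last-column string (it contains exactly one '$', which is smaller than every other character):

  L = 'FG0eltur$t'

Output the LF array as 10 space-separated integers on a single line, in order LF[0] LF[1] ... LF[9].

Char counts: '$':1, '0':1, 'F':1, 'G':1, 'e':1, 'l':1, 'r':1, 't':2, 'u':1
C (first-col start): C('$')=0, C('0')=1, C('F')=2, C('G')=3, C('e')=4, C('l')=5, C('r')=6, C('t')=7, C('u')=9
L[0]='F': occ=0, LF[0]=C('F')+0=2+0=2
L[1]='G': occ=0, LF[1]=C('G')+0=3+0=3
L[2]='0': occ=0, LF[2]=C('0')+0=1+0=1
L[3]='e': occ=0, LF[3]=C('e')+0=4+0=4
L[4]='l': occ=0, LF[4]=C('l')+0=5+0=5
L[5]='t': occ=0, LF[5]=C('t')+0=7+0=7
L[6]='u': occ=0, LF[6]=C('u')+0=9+0=9
L[7]='r': occ=0, LF[7]=C('r')+0=6+0=6
L[8]='$': occ=0, LF[8]=C('$')+0=0+0=0
L[9]='t': occ=1, LF[9]=C('t')+1=7+1=8

Answer: 2 3 1 4 5 7 9 6 0 8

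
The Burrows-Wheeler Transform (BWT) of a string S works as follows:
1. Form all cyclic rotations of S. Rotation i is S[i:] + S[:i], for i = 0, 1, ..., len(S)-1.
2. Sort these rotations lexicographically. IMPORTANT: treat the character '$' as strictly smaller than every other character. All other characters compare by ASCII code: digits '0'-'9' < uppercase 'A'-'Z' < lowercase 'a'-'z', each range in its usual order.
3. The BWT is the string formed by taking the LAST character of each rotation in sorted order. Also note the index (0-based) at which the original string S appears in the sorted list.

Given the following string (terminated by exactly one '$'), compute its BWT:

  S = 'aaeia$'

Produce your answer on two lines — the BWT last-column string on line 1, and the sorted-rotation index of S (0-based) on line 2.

All 6 rotations (rotation i = S[i:]+S[:i]):
  rot[0] = aaeia$
  rot[1] = aeia$a
  rot[2] = eia$aa
  rot[3] = ia$aae
  rot[4] = a$aaei
  rot[5] = $aaeia
Sorted (with $ < everything):
  sorted[0] = $aaeia  (last char: 'a')
  sorted[1] = a$aaei  (last char: 'i')
  sorted[2] = aaeia$  (last char: '$')
  sorted[3] = aeia$a  (last char: 'a')
  sorted[4] = eia$aa  (last char: 'a')
  sorted[5] = ia$aae  (last char: 'e')
Last column: ai$aae
Original string S is at sorted index 2

Answer: ai$aae
2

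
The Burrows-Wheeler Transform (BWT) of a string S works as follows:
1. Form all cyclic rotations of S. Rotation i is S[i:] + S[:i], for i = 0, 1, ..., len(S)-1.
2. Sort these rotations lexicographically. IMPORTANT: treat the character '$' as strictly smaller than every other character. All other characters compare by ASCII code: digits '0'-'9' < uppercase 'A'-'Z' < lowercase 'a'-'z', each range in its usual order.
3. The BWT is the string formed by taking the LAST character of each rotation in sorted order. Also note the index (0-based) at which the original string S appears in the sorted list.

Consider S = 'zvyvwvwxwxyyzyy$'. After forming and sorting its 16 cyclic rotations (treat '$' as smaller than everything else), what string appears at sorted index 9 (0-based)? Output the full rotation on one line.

Answer: y$zvyvwvwxwxyyzy

Derivation:
All 16 rotations (rotation i = S[i:]+S[:i]):
  rot[0] = zvyvwvwxwxyyzyy$
  rot[1] = vyvwvwxwxyyzyy$z
  rot[2] = yvwvwxwxyyzyy$zv
  rot[3] = vwvwxwxyyzyy$zvy
  rot[4] = wvwxwxyyzyy$zvyv
  rot[5] = vwxwxyyzyy$zvyvw
  rot[6] = wxwxyyzyy$zvyvwv
  rot[7] = xwxyyzyy$zvyvwvw
  rot[8] = wxyyzyy$zvyvwvwx
  rot[9] = xyyzyy$zvyvwvwxw
  rot[10] = yyzyy$zvyvwvwxwx
  rot[11] = yzyy$zvyvwvwxwxy
  rot[12] = zyy$zvyvwvwxwxyy
  rot[13] = yy$zvyvwvwxwxyyz
  rot[14] = y$zvyvwvwxwxyyzy
  rot[15] = $zvyvwvwxwxyyzyy
Sorted (with $ < everything):
  sorted[0] = $zvyvwvwxwxyyzyy
  sorted[1] = vwvwxwxyyzyy$zvy
  sorted[2] = vwxwxyyzyy$zvyvw
  sorted[3] = vyvwvwxwxyyzyy$z
  sorted[4] = wvwxwxyyzyy$zvyv
  sorted[5] = wxwxyyzyy$zvyvwv
  sorted[6] = wxyyzyy$zvyvwvwx
  sorted[7] = xwxyyzyy$zvyvwvw
  sorted[8] = xyyzyy$zvyvwvwxw
  sorted[9] = y$zvyvwvwxwxyyzy
  sorted[10] = yvwvwxwxyyzyy$zv
  sorted[11] = yy$zvyvwvwxwxyyz
  sorted[12] = yyzyy$zvyvwvwxwx
  sorted[13] = yzyy$zvyvwvwxwxy
  sorted[14] = zvyvwvwxwxyyzyy$
  sorted[15] = zyy$zvyvwvwxwxyy
sorted[9] = y$zvyvwvwxwxyyzy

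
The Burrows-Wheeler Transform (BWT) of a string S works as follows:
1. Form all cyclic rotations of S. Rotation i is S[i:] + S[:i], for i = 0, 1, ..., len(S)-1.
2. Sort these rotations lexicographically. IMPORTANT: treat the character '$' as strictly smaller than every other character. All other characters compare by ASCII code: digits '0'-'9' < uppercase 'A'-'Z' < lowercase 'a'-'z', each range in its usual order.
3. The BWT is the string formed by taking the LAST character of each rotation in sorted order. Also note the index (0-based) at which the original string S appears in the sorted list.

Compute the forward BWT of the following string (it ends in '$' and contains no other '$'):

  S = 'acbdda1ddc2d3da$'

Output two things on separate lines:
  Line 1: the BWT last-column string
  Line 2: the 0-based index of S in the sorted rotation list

All 16 rotations (rotation i = S[i:]+S[:i]):
  rot[0] = acbdda1ddc2d3da$
  rot[1] = cbdda1ddc2d3da$a
  rot[2] = bdda1ddc2d3da$ac
  rot[3] = dda1ddc2d3da$acb
  rot[4] = da1ddc2d3da$acbd
  rot[5] = a1ddc2d3da$acbdd
  rot[6] = 1ddc2d3da$acbdda
  rot[7] = ddc2d3da$acbdda1
  rot[8] = dc2d3da$acbdda1d
  rot[9] = c2d3da$acbdda1dd
  rot[10] = 2d3da$acbdda1ddc
  rot[11] = d3da$acbdda1ddc2
  rot[12] = 3da$acbdda1ddc2d
  rot[13] = da$acbdda1ddc2d3
  rot[14] = a$acbdda1ddc2d3d
  rot[15] = $acbdda1ddc2d3da
Sorted (with $ < everything):
  sorted[0] = $acbdda1ddc2d3da  (last char: 'a')
  sorted[1] = 1ddc2d3da$acbdda  (last char: 'a')
  sorted[2] = 2d3da$acbdda1ddc  (last char: 'c')
  sorted[3] = 3da$acbdda1ddc2d  (last char: 'd')
  sorted[4] = a$acbdda1ddc2d3d  (last char: 'd')
  sorted[5] = a1ddc2d3da$acbdd  (last char: 'd')
  sorted[6] = acbdda1ddc2d3da$  (last char: '$')
  sorted[7] = bdda1ddc2d3da$ac  (last char: 'c')
  sorted[8] = c2d3da$acbdda1dd  (last char: 'd')
  sorted[9] = cbdda1ddc2d3da$a  (last char: 'a')
  sorted[10] = d3da$acbdda1ddc2  (last char: '2')
  sorted[11] = da$acbdda1ddc2d3  (last char: '3')
  sorted[12] = da1ddc2d3da$acbd  (last char: 'd')
  sorted[13] = dc2d3da$acbdda1d  (last char: 'd')
  sorted[14] = dda1ddc2d3da$acb  (last char: 'b')
  sorted[15] = ddc2d3da$acbdda1  (last char: '1')
Last column: aacddd$cda23ddb1
Original string S is at sorted index 6

Answer: aacddd$cda23ddb1
6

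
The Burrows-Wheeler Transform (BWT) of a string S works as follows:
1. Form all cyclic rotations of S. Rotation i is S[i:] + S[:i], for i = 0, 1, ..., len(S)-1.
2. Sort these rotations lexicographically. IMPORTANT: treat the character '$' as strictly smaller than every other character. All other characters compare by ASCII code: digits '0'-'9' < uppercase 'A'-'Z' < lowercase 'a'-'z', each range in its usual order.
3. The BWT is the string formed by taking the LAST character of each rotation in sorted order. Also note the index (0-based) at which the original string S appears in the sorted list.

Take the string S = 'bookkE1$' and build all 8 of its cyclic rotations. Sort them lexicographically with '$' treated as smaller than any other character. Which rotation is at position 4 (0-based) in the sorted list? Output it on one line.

Answer: kE1$book

Derivation:
All 8 rotations (rotation i = S[i:]+S[:i]):
  rot[0] = bookkE1$
  rot[1] = ookkE1$b
  rot[2] = okkE1$bo
  rot[3] = kkE1$boo
  rot[4] = kE1$book
  rot[5] = E1$bookk
  rot[6] = 1$bookkE
  rot[7] = $bookkE1
Sorted (with $ < everything):
  sorted[0] = $bookkE1
  sorted[1] = 1$bookkE
  sorted[2] = E1$bookk
  sorted[3] = bookkE1$
  sorted[4] = kE1$book
  sorted[5] = kkE1$boo
  sorted[6] = okkE1$bo
  sorted[7] = ookkE1$b
sorted[4] = kE1$book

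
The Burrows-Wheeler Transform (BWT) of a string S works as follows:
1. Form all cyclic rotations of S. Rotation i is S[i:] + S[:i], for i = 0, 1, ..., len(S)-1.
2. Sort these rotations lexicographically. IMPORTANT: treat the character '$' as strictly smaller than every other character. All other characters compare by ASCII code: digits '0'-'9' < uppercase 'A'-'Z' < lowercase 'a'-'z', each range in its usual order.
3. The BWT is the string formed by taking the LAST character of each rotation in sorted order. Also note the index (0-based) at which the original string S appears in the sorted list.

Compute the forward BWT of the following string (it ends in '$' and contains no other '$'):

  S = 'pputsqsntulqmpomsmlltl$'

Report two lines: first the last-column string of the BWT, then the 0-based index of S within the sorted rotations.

All 23 rotations (rotation i = S[i:]+S[:i]):
  rot[0] = pputsqsntulqmpomsmlltl$
  rot[1] = putsqsntulqmpomsmlltl$p
  rot[2] = utsqsntulqmpomsmlltl$pp
  rot[3] = tsqsntulqmpomsmlltl$ppu
  rot[4] = sqsntulqmpomsmlltl$pput
  rot[5] = qsntulqmpomsmlltl$pputs
  rot[6] = sntulqmpomsmlltl$pputsq
  rot[7] = ntulqmpomsmlltl$pputsqs
  rot[8] = tulqmpomsmlltl$pputsqsn
  rot[9] = ulqmpomsmlltl$pputsqsnt
  rot[10] = lqmpomsmlltl$pputsqsntu
  rot[11] = qmpomsmlltl$pputsqsntul
  rot[12] = mpomsmlltl$pputsqsntulq
  rot[13] = pomsmlltl$pputsqsntulqm
  rot[14] = omsmlltl$pputsqsntulqmp
  rot[15] = msmlltl$pputsqsntulqmpo
  rot[16] = smlltl$pputsqsntulqmpom
  rot[17] = mlltl$pputsqsntulqmpoms
  rot[18] = lltl$pputsqsntulqmpomsm
  rot[19] = ltl$pputsqsntulqmpomsml
  rot[20] = tl$pputsqsntulqmpomsmll
  rot[21] = l$pputsqsntulqmpomsmllt
  rot[22] = $pputsqsntulqmpomsmlltl
Sorted (with $ < everything):
  sorted[0] = $pputsqsntulqmpomsmlltl  (last char: 'l')
  sorted[1] = l$pputsqsntulqmpomsmllt  (last char: 't')
  sorted[2] = lltl$pputsqsntulqmpomsm  (last char: 'm')
  sorted[3] = lqmpomsmlltl$pputsqsntu  (last char: 'u')
  sorted[4] = ltl$pputsqsntulqmpomsml  (last char: 'l')
  sorted[5] = mlltl$pputsqsntulqmpoms  (last char: 's')
  sorted[6] = mpomsmlltl$pputsqsntulq  (last char: 'q')
  sorted[7] = msmlltl$pputsqsntulqmpo  (last char: 'o')
  sorted[8] = ntulqmpomsmlltl$pputsqs  (last char: 's')
  sorted[9] = omsmlltl$pputsqsntulqmp  (last char: 'p')
  sorted[10] = pomsmlltl$pputsqsntulqm  (last char: 'm')
  sorted[11] = pputsqsntulqmpomsmlltl$  (last char: '$')
  sorted[12] = putsqsntulqmpomsmlltl$p  (last char: 'p')
  sorted[13] = qmpomsmlltl$pputsqsntul  (last char: 'l')
  sorted[14] = qsntulqmpomsmlltl$pputs  (last char: 's')
  sorted[15] = smlltl$pputsqsntulqmpom  (last char: 'm')
  sorted[16] = sntulqmpomsmlltl$pputsq  (last char: 'q')
  sorted[17] = sqsntulqmpomsmlltl$pput  (last char: 't')
  sorted[18] = tl$pputsqsntulqmpomsmll  (last char: 'l')
  sorted[19] = tsqsntulqmpomsmlltl$ppu  (last char: 'u')
  sorted[20] = tulqmpomsmlltl$pputsqsn  (last char: 'n')
  sorted[21] = ulqmpomsmlltl$pputsqsnt  (last char: 't')
  sorted[22] = utsqsntulqmpomsmlltl$pp  (last char: 'p')
Last column: ltmulsqospm$plsmqtluntp
Original string S is at sorted index 11

Answer: ltmulsqospm$plsmqtluntp
11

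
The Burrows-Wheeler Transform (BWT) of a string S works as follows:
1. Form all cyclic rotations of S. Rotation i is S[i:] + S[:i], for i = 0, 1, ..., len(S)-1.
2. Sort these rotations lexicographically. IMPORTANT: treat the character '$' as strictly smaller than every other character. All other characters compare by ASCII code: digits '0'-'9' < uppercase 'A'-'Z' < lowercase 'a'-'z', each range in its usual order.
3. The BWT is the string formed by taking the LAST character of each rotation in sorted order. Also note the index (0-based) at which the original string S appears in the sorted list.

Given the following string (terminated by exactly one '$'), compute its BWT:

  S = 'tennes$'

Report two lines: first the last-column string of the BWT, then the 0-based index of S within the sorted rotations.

Answer: stnnee$
6

Derivation:
All 7 rotations (rotation i = S[i:]+S[:i]):
  rot[0] = tennes$
  rot[1] = ennes$t
  rot[2] = nnes$te
  rot[3] = nes$ten
  rot[4] = es$tenn
  rot[5] = s$tenne
  rot[6] = $tennes
Sorted (with $ < everything):
  sorted[0] = $tennes  (last char: 's')
  sorted[1] = ennes$t  (last char: 't')
  sorted[2] = es$tenn  (last char: 'n')
  sorted[3] = nes$ten  (last char: 'n')
  sorted[4] = nnes$te  (last char: 'e')
  sorted[5] = s$tenne  (last char: 'e')
  sorted[6] = tennes$  (last char: '$')
Last column: stnnee$
Original string S is at sorted index 6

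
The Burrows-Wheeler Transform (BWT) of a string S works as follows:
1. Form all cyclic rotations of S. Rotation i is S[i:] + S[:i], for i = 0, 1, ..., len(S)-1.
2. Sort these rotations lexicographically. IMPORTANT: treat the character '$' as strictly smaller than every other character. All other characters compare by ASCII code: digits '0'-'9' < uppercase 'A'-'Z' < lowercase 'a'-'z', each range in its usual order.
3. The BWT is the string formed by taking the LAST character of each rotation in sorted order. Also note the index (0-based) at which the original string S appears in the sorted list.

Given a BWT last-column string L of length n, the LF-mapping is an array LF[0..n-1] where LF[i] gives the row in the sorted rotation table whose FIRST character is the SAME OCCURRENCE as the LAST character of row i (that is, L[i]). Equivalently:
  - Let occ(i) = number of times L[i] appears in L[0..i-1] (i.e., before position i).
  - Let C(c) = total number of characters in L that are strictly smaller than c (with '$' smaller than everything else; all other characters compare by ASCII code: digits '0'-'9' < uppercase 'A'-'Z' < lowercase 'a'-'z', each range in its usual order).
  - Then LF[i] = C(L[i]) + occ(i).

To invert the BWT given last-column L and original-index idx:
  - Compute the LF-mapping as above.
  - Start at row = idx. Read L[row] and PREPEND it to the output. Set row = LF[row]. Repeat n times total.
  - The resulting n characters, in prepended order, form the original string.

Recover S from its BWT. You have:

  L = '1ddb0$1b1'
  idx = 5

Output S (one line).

LF mapping: 2 7 8 5 1 0 3 6 4
Walk LF starting at row 5, prepending L[row]:
  step 1: row=5, L[5]='$', prepend. Next row=LF[5]=0
  step 2: row=0, L[0]='1', prepend. Next row=LF[0]=2
  step 3: row=2, L[2]='d', prepend. Next row=LF[2]=8
  step 4: row=8, L[8]='1', prepend. Next row=LF[8]=4
  step 5: row=4, L[4]='0', prepend. Next row=LF[4]=1
  step 6: row=1, L[1]='d', prepend. Next row=LF[1]=7
  step 7: row=7, L[7]='b', prepend. Next row=LF[7]=6
  step 8: row=6, L[6]='1', prepend. Next row=LF[6]=3
  step 9: row=3, L[3]='b', prepend. Next row=LF[3]=5
Reversed output: b1bd01d1$

Answer: b1bd01d1$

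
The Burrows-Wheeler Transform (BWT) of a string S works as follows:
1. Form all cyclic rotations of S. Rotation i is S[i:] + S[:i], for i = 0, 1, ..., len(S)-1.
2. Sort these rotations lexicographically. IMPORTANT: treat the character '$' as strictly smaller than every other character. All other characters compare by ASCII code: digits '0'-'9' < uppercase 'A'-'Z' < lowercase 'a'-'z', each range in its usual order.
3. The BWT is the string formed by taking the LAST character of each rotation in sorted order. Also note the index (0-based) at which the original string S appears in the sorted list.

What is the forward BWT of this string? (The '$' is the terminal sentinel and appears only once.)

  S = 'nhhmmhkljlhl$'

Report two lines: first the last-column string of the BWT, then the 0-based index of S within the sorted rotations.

All 13 rotations (rotation i = S[i:]+S[:i]):
  rot[0] = nhhmmhkljlhl$
  rot[1] = hhmmhkljlhl$n
  rot[2] = hmmhkljlhl$nh
  rot[3] = mmhkljlhl$nhh
  rot[4] = mhkljlhl$nhhm
  rot[5] = hkljlhl$nhhmm
  rot[6] = kljlhl$nhhmmh
  rot[7] = ljlhl$nhhmmhk
  rot[8] = jlhl$nhhmmhkl
  rot[9] = lhl$nhhmmhklj
  rot[10] = hl$nhhmmhkljl
  rot[11] = l$nhhmmhkljlh
  rot[12] = $nhhmmhkljlhl
Sorted (with $ < everything):
  sorted[0] = $nhhmmhkljlhl  (last char: 'l')
  sorted[1] = hhmmhkljlhl$n  (last char: 'n')
  sorted[2] = hkljlhl$nhhmm  (last char: 'm')
  sorted[3] = hl$nhhmmhkljl  (last char: 'l')
  sorted[4] = hmmhkljlhl$nh  (last char: 'h')
  sorted[5] = jlhl$nhhmmhkl  (last char: 'l')
  sorted[6] = kljlhl$nhhmmh  (last char: 'h')
  sorted[7] = l$nhhmmhkljlh  (last char: 'h')
  sorted[8] = lhl$nhhmmhklj  (last char: 'j')
  sorted[9] = ljlhl$nhhmmhk  (last char: 'k')
  sorted[10] = mhkljlhl$nhhm  (last char: 'm')
  sorted[11] = mmhkljlhl$nhh  (last char: 'h')
  sorted[12] = nhhmmhkljlhl$  (last char: '$')
Last column: lnmlhlhhjkmh$
Original string S is at sorted index 12

Answer: lnmlhlhhjkmh$
12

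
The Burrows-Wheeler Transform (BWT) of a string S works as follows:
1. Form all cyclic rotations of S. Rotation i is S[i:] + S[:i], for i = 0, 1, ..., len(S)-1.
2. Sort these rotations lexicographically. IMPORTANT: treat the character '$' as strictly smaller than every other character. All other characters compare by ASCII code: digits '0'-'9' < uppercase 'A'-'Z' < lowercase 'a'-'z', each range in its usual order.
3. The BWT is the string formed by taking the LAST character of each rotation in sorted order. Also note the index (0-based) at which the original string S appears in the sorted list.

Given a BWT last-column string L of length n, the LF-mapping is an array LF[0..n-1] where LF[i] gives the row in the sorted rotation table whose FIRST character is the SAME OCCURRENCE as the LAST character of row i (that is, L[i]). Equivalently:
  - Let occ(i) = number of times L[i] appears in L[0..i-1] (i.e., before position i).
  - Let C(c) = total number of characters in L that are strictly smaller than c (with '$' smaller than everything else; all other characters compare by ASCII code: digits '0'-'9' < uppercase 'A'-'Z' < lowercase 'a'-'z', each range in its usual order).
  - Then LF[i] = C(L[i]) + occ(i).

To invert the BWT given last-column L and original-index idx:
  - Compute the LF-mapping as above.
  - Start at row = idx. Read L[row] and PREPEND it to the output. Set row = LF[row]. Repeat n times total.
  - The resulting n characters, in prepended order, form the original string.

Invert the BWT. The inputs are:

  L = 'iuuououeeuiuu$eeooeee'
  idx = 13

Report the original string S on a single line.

LF mapping: 8 14 15 10 16 11 17 1 2 18 9 19 20 0 3 4 12 13 5 6 7
Walk LF starting at row 13, prepending L[row]:
  step 1: row=13, L[13]='$', prepend. Next row=LF[13]=0
  step 2: row=0, L[0]='i', prepend. Next row=LF[0]=8
  step 3: row=8, L[8]='e', prepend. Next row=LF[8]=2
  step 4: row=2, L[2]='u', prepend. Next row=LF[2]=15
  step 5: row=15, L[15]='e', prepend. Next row=LF[15]=4
  step 6: row=4, L[4]='u', prepend. Next row=LF[4]=16
  step 7: row=16, L[16]='o', prepend. Next row=LF[16]=12
  step 8: row=12, L[12]='u', prepend. Next row=LF[12]=20
  step 9: row=20, L[20]='e', prepend. Next row=LF[20]=7
  step 10: row=7, L[7]='e', prepend. Next row=LF[7]=1
  step 11: row=1, L[1]='u', prepend. Next row=LF[1]=14
  step 12: row=14, L[14]='e', prepend. Next row=LF[14]=3
  step 13: row=3, L[3]='o', prepend. Next row=LF[3]=10
  step 14: row=10, L[10]='i', prepend. Next row=LF[10]=9
  step 15: row=9, L[9]='u', prepend. Next row=LF[9]=18
  step 16: row=18, L[18]='e', prepend. Next row=LF[18]=5
  step 17: row=5, L[5]='o', prepend. Next row=LF[5]=11
  step 18: row=11, L[11]='u', prepend. Next row=LF[11]=19
  step 19: row=19, L[19]='e', prepend. Next row=LF[19]=6
  step 20: row=6, L[6]='u', prepend. Next row=LF[6]=17
  step 21: row=17, L[17]='o', prepend. Next row=LF[17]=13
Reversed output: oueuoeuioeueeuoueuei$

Answer: oueuoeuioeueeuoueuei$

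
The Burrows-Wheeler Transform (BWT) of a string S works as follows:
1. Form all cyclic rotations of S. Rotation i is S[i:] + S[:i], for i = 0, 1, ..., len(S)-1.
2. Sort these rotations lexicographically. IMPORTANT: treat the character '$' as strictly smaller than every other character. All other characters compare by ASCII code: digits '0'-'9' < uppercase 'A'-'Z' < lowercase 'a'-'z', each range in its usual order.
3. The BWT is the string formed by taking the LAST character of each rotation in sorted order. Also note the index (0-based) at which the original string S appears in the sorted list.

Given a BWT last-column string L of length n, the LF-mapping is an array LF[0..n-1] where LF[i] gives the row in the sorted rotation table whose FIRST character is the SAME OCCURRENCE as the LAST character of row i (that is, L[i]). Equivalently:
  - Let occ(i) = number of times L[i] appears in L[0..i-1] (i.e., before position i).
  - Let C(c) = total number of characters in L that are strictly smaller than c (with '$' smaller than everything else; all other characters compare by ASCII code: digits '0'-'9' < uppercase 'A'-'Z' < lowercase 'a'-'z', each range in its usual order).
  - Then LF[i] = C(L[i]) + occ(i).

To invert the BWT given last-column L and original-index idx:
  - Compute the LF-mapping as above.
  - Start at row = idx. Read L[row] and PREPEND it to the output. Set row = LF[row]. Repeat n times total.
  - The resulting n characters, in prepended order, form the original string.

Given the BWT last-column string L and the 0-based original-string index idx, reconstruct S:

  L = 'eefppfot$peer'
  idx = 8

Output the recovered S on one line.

Answer: peppertoffee$

Derivation:
LF mapping: 1 2 5 8 9 6 7 12 0 10 3 4 11
Walk LF starting at row 8, prepending L[row]:
  step 1: row=8, L[8]='$', prepend. Next row=LF[8]=0
  step 2: row=0, L[0]='e', prepend. Next row=LF[0]=1
  step 3: row=1, L[1]='e', prepend. Next row=LF[1]=2
  step 4: row=2, L[2]='f', prepend. Next row=LF[2]=5
  step 5: row=5, L[5]='f', prepend. Next row=LF[5]=6
  step 6: row=6, L[6]='o', prepend. Next row=LF[6]=7
  step 7: row=7, L[7]='t', prepend. Next row=LF[7]=12
  step 8: row=12, L[12]='r', prepend. Next row=LF[12]=11
  step 9: row=11, L[11]='e', prepend. Next row=LF[11]=4
  step 10: row=4, L[4]='p', prepend. Next row=LF[4]=9
  step 11: row=9, L[9]='p', prepend. Next row=LF[9]=10
  step 12: row=10, L[10]='e', prepend. Next row=LF[10]=3
  step 13: row=3, L[3]='p', prepend. Next row=LF[3]=8
Reversed output: peppertoffee$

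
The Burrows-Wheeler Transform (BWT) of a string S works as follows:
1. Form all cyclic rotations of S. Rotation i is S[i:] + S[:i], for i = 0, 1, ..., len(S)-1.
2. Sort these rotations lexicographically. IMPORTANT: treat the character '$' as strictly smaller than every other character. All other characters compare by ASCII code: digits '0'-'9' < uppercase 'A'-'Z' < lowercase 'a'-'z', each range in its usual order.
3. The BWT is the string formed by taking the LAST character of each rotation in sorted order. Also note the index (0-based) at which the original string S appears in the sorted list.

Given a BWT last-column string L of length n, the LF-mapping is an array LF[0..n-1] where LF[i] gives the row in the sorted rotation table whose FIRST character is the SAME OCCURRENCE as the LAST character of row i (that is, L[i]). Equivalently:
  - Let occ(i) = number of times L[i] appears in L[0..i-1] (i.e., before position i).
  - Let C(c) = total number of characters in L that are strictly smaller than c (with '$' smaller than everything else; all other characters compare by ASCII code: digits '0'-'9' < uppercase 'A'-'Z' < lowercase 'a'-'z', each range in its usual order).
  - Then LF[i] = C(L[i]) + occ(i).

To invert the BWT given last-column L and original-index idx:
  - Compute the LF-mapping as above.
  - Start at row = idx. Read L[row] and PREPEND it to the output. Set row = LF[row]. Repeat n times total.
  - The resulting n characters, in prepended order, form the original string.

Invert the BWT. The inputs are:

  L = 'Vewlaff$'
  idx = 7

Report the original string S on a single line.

Answer: waffleV$

Derivation:
LF mapping: 1 3 7 6 2 4 5 0
Walk LF starting at row 7, prepending L[row]:
  step 1: row=7, L[7]='$', prepend. Next row=LF[7]=0
  step 2: row=0, L[0]='V', prepend. Next row=LF[0]=1
  step 3: row=1, L[1]='e', prepend. Next row=LF[1]=3
  step 4: row=3, L[3]='l', prepend. Next row=LF[3]=6
  step 5: row=6, L[6]='f', prepend. Next row=LF[6]=5
  step 6: row=5, L[5]='f', prepend. Next row=LF[5]=4
  step 7: row=4, L[4]='a', prepend. Next row=LF[4]=2
  step 8: row=2, L[2]='w', prepend. Next row=LF[2]=7
Reversed output: waffleV$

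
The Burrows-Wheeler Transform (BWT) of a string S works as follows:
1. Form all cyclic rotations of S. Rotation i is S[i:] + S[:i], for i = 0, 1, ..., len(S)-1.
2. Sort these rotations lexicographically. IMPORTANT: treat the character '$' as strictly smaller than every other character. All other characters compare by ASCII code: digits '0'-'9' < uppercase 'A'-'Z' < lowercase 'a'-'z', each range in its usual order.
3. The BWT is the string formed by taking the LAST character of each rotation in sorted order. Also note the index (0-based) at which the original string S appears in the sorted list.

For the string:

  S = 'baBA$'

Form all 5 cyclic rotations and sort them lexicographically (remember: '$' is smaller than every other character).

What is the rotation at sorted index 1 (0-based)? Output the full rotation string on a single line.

All 5 rotations (rotation i = S[i:]+S[:i]):
  rot[0] = baBA$
  rot[1] = aBA$b
  rot[2] = BA$ba
  rot[3] = A$baB
  rot[4] = $baBA
Sorted (with $ < everything):
  sorted[0] = $baBA
  sorted[1] = A$baB
  sorted[2] = BA$ba
  sorted[3] = aBA$b
  sorted[4] = baBA$
sorted[1] = A$baB

Answer: A$baB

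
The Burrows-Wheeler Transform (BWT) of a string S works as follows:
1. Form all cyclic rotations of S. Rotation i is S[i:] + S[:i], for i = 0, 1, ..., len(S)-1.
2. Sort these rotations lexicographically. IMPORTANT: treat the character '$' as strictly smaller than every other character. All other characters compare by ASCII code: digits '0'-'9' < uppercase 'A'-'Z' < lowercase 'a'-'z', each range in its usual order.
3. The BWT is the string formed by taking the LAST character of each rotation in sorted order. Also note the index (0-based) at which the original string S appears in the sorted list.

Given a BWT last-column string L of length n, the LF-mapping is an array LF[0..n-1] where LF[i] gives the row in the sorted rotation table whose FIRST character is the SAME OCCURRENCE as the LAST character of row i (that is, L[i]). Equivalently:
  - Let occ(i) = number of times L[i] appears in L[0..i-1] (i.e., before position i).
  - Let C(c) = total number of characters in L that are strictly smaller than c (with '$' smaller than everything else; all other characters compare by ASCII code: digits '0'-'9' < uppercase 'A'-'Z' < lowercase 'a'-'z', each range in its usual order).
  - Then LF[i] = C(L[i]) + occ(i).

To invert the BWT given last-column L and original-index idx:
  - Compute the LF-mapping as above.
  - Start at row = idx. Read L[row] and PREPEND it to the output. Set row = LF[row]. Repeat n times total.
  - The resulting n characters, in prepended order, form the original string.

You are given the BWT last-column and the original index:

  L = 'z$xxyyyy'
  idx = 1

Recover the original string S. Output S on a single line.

LF mapping: 7 0 1 2 3 4 5 6
Walk LF starting at row 1, prepending L[row]:
  step 1: row=1, L[1]='$', prepend. Next row=LF[1]=0
  step 2: row=0, L[0]='z', prepend. Next row=LF[0]=7
  step 3: row=7, L[7]='y', prepend. Next row=LF[7]=6
  step 4: row=6, L[6]='y', prepend. Next row=LF[6]=5
  step 5: row=5, L[5]='y', prepend. Next row=LF[5]=4
  step 6: row=4, L[4]='y', prepend. Next row=LF[4]=3
  step 7: row=3, L[3]='x', prepend. Next row=LF[3]=2
  step 8: row=2, L[2]='x', prepend. Next row=LF[2]=1
Reversed output: xxyyyyz$

Answer: xxyyyyz$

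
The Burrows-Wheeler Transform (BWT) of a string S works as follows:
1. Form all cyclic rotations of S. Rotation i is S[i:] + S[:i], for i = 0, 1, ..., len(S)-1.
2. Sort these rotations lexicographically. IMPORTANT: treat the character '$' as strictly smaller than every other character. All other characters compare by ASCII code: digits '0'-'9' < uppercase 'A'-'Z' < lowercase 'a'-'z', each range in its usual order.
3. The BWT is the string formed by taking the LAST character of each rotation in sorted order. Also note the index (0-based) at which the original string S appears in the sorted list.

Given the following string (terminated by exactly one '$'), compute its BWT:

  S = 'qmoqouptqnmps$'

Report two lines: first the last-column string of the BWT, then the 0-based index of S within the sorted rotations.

All 14 rotations (rotation i = S[i:]+S[:i]):
  rot[0] = qmoqouptqnmps$
  rot[1] = moqouptqnmps$q
  rot[2] = oqouptqnmps$qm
  rot[3] = qouptqnmps$qmo
  rot[4] = ouptqnmps$qmoq
  rot[5] = uptqnmps$qmoqo
  rot[6] = ptqnmps$qmoqou
  rot[7] = tqnmps$qmoqoup
  rot[8] = qnmps$qmoqoupt
  rot[9] = nmps$qmoqouptq
  rot[10] = mps$qmoqouptqn
  rot[11] = ps$qmoqouptqnm
  rot[12] = s$qmoqouptqnmp
  rot[13] = $qmoqouptqnmps
Sorted (with $ < everything):
  sorted[0] = $qmoqouptqnmps  (last char: 's')
  sorted[1] = moqouptqnmps$q  (last char: 'q')
  sorted[2] = mps$qmoqouptqn  (last char: 'n')
  sorted[3] = nmps$qmoqouptq  (last char: 'q')
  sorted[4] = oqouptqnmps$qm  (last char: 'm')
  sorted[5] = ouptqnmps$qmoq  (last char: 'q')
  sorted[6] = ps$qmoqouptqnm  (last char: 'm')
  sorted[7] = ptqnmps$qmoqou  (last char: 'u')
  sorted[8] = qmoqouptqnmps$  (last char: '$')
  sorted[9] = qnmps$qmoqoupt  (last char: 't')
  sorted[10] = qouptqnmps$qmo  (last char: 'o')
  sorted[11] = s$qmoqouptqnmp  (last char: 'p')
  sorted[12] = tqnmps$qmoqoup  (last char: 'p')
  sorted[13] = uptqnmps$qmoqo  (last char: 'o')
Last column: sqnqmqmu$toppo
Original string S is at sorted index 8

Answer: sqnqmqmu$toppo
8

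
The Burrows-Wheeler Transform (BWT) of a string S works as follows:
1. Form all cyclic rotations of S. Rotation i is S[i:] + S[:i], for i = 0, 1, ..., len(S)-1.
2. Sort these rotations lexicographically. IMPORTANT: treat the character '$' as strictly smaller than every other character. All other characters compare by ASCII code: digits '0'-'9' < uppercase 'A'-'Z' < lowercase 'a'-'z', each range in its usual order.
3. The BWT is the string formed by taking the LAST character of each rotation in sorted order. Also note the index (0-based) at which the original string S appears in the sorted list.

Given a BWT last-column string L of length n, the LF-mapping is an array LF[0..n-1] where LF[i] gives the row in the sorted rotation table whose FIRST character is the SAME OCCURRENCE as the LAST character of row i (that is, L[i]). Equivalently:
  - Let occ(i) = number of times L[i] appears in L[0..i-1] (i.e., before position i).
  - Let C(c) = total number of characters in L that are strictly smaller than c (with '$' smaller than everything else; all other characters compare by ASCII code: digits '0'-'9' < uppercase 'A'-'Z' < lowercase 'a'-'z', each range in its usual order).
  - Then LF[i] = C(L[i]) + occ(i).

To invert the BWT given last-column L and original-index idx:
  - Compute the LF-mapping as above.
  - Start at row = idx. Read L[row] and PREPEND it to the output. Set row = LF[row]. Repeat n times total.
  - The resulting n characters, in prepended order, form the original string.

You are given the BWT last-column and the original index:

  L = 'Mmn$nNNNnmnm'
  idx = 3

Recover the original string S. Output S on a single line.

LF mapping: 1 5 8 0 9 2 3 4 10 6 11 7
Walk LF starting at row 3, prepending L[row]:
  step 1: row=3, L[3]='$', prepend. Next row=LF[3]=0
  step 2: row=0, L[0]='M', prepend. Next row=LF[0]=1
  step 3: row=1, L[1]='m', prepend. Next row=LF[1]=5
  step 4: row=5, L[5]='N', prepend. Next row=LF[5]=2
  step 5: row=2, L[2]='n', prepend. Next row=LF[2]=8
  step 6: row=8, L[8]='n', prepend. Next row=LF[8]=10
  step 7: row=10, L[10]='n', prepend. Next row=LF[10]=11
  step 8: row=11, L[11]='m', prepend. Next row=LF[11]=7
  step 9: row=7, L[7]='N', prepend. Next row=LF[7]=4
  step 10: row=4, L[4]='n', prepend. Next row=LF[4]=9
  step 11: row=9, L[9]='m', prepend. Next row=LF[9]=6
  step 12: row=6, L[6]='N', prepend. Next row=LF[6]=3
Reversed output: NmnNmnnnNmM$

Answer: NmnNmnnnNmM$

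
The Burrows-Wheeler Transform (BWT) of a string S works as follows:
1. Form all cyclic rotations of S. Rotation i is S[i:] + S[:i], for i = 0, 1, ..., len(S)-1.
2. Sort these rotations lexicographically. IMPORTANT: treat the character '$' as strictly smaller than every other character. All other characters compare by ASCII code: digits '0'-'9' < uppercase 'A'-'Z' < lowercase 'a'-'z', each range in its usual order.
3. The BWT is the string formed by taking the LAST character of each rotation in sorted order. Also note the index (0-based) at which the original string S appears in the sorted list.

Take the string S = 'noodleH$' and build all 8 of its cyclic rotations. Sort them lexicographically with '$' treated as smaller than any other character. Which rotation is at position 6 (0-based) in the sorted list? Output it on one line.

Answer: odleH$no

Derivation:
All 8 rotations (rotation i = S[i:]+S[:i]):
  rot[0] = noodleH$
  rot[1] = oodleH$n
  rot[2] = odleH$no
  rot[3] = dleH$noo
  rot[4] = leH$nood
  rot[5] = eH$noodl
  rot[6] = H$noodle
  rot[7] = $noodleH
Sorted (with $ < everything):
  sorted[0] = $noodleH
  sorted[1] = H$noodle
  sorted[2] = dleH$noo
  sorted[3] = eH$noodl
  sorted[4] = leH$nood
  sorted[5] = noodleH$
  sorted[6] = odleH$no
  sorted[7] = oodleH$n
sorted[6] = odleH$no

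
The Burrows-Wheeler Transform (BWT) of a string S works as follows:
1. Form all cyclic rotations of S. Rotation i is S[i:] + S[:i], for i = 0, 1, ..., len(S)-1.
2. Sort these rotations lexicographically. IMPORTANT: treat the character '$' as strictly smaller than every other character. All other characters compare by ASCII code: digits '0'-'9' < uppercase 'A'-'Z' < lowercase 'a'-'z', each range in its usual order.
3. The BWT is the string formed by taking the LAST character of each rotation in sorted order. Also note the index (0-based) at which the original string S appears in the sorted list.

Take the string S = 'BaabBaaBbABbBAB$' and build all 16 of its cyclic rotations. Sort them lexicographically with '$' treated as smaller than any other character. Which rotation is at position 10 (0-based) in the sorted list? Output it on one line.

All 16 rotations (rotation i = S[i:]+S[:i]):
  rot[0] = BaabBaaBbABbBAB$
  rot[1] = aabBaaBbABbBAB$B
  rot[2] = abBaaBbABbBAB$Ba
  rot[3] = bBaaBbABbBAB$Baa
  rot[4] = BaaBbABbBAB$Baab
  rot[5] = aaBbABbBAB$BaabB
  rot[6] = aBbABbBAB$BaabBa
  rot[7] = BbABbBAB$BaabBaa
  rot[8] = bABbBAB$BaabBaaB
  rot[9] = ABbBAB$BaabBaaBb
  rot[10] = BbBAB$BaabBaaBbA
  rot[11] = bBAB$BaabBaaBbAB
  rot[12] = BAB$BaabBaaBbABb
  rot[13] = AB$BaabBaaBbABbB
  rot[14] = B$BaabBaaBbABbBA
  rot[15] = $BaabBaaBbABbBAB
Sorted (with $ < everything):
  sorted[0] = $BaabBaaBbABbBAB
  sorted[1] = AB$BaabBaaBbABbB
  sorted[2] = ABbBAB$BaabBaaBb
  sorted[3] = B$BaabBaaBbABbBA
  sorted[4] = BAB$BaabBaaBbABb
  sorted[5] = BaaBbABbBAB$Baab
  sorted[6] = BaabBaaBbABbBAB$
  sorted[7] = BbABbBAB$BaabBaa
  sorted[8] = BbBAB$BaabBaaBbA
  sorted[9] = aBbABbBAB$BaabBa
  sorted[10] = aaBbABbBAB$BaabB
  sorted[11] = aabBaaBbABbBAB$B
  sorted[12] = abBaaBbABbBAB$Ba
  sorted[13] = bABbBAB$BaabBaaB
  sorted[14] = bBAB$BaabBaaBbAB
  sorted[15] = bBaaBbABbBAB$Baa
sorted[10] = aaBbABbBAB$BaabB

Answer: aaBbABbBAB$BaabB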